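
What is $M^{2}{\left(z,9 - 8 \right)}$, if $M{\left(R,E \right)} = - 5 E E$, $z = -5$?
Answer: $25$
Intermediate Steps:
$M{\left(R,E \right)} = - 5 E^{2}$
$M^{2}{\left(z,9 - 8 \right)} = \left(- 5 \left(9 - 8\right)^{2}\right)^{2} = \left(- 5 \cdot 1^{2}\right)^{2} = \left(\left(-5\right) 1\right)^{2} = \left(-5\right)^{2} = 25$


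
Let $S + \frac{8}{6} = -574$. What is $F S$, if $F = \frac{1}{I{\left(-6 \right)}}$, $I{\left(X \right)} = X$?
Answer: $\frac{863}{9} \approx 95.889$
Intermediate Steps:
$S = - \frac{1726}{3}$ ($S = - \frac{4}{3} - 574 = - \frac{1726}{3} \approx -575.33$)
$F = - \frac{1}{6}$ ($F = \frac{1}{-6} = - \frac{1}{6} \approx -0.16667$)
$F S = \left(- \frac{1}{6}\right) \left(- \frac{1726}{3}\right) = \frac{863}{9}$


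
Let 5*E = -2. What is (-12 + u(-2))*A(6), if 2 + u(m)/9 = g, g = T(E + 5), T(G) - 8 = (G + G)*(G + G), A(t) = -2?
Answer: -40188/25 ≈ -1607.5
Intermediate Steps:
E = -2/5 (E = (1/5)*(-2) = -2/5 ≈ -0.40000)
T(G) = 8 + 4*G**2 (T(G) = 8 + (G + G)*(G + G) = 8 + (2*G)*(2*G) = 8 + 4*G**2)
g = 2316/25 (g = 8 + 4*(-2/5 + 5)**2 = 8 + 4*(23/5)**2 = 8 + 4*(529/25) = 8 + 2116/25 = 2316/25 ≈ 92.640)
u(m) = 20394/25 (u(m) = -18 + 9*(2316/25) = -18 + 20844/25 = 20394/25)
(-12 + u(-2))*A(6) = (-12 + 20394/25)*(-2) = (20094/25)*(-2) = -40188/25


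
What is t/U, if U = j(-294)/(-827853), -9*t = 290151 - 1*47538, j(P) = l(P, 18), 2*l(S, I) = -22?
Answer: -22316433321/11 ≈ -2.0288e+9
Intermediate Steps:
l(S, I) = -11 (l(S, I) = (½)*(-22) = -11)
j(P) = -11
t = -26957 (t = -(290151 - 1*47538)/9 = -(290151 - 47538)/9 = -⅑*242613 = -26957)
U = 11/827853 (U = -11/(-827853) = -11*(-1/827853) = 11/827853 ≈ 1.3287e-5)
t/U = -26957/11/827853 = -26957*827853/11 = -22316433321/11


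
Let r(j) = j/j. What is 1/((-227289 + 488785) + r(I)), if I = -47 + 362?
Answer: 1/261497 ≈ 3.8241e-6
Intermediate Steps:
I = 315
r(j) = 1
1/((-227289 + 488785) + r(I)) = 1/((-227289 + 488785) + 1) = 1/(261496 + 1) = 1/261497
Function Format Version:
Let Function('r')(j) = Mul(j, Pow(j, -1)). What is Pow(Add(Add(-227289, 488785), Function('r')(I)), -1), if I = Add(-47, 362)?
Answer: Rational(1, 261497) ≈ 3.8241e-6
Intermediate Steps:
I = 315
Function('r')(j) = 1
Pow(Add(Add(-227289, 488785), Function('r')(I)), -1) = Pow(Add(Add(-227289, 488785), 1), -1) = Pow(Add(261496, 1), -1) = Pow(261497, -1) = Rational(1, 261497)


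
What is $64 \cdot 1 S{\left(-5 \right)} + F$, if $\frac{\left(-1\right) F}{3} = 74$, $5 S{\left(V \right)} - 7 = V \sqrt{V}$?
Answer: $- \frac{662}{5} - 64 i \sqrt{5} \approx -132.4 - 143.11 i$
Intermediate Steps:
$S{\left(V \right)} = \frac{7}{5} + \frac{V^{\frac{3}{2}}}{5}$ ($S{\left(V \right)} = \frac{7}{5} + \frac{V \sqrt{V}}{5} = \frac{7}{5} + \frac{V^{\frac{3}{2}}}{5}$)
$F = -222$ ($F = \left(-3\right) 74 = -222$)
$64 \cdot 1 S{\left(-5 \right)} + F = 64 \cdot 1 \left(\frac{7}{5} + \frac{\left(-5\right)^{\frac{3}{2}}}{5}\right) - 222 = 64 \cdot 1 \left(\frac{7}{5} + \frac{\left(-5\right) i \sqrt{5}}{5}\right) - 222 = 64 \cdot 1 \left(\frac{7}{5} - i \sqrt{5}\right) - 222 = 64 \left(\frac{7}{5} - i \sqrt{5}\right) - 222 = \left(\frac{448}{5} - 64 i \sqrt{5}\right) - 222 = - \frac{662}{5} - 64 i \sqrt{5}$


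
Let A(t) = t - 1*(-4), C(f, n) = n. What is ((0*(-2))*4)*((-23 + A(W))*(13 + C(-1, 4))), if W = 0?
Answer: 0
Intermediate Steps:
A(t) = 4 + t (A(t) = t + 4 = 4 + t)
((0*(-2))*4)*((-23 + A(W))*(13 + C(-1, 4))) = ((0*(-2))*4)*((-23 + (4 + 0))*(13 + 4)) = (0*4)*((-23 + 4)*17) = 0*(-19*17) = 0*(-323) = 0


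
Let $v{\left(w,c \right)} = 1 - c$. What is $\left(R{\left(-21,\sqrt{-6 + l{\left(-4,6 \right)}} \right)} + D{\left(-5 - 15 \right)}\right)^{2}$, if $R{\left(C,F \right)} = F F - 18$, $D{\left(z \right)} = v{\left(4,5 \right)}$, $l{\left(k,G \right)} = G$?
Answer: $484$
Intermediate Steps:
$D{\left(z \right)} = -4$ ($D{\left(z \right)} = 1 - 5 = -4$)
$R{\left(C,F \right)} = -18 + F^{2}$ ($R{\left(C,F \right)} = F^{2} - 18 = -18 + F^{2}$)
$\left(R{\left(-21,\sqrt{-6 + l{\left(-4,6 \right)}} \right)} + D{\left(-5 - 15 \right)}\right)^{2} = \left(\left(-18 + \left(\sqrt{-6 + 6}\right)^{2}\right) - 4\right)^{2} = \left(\left(-18 + \left(\sqrt{0}\right)^{2}\right) - 4\right)^{2} = \left(\left(-18 + 0^{2}\right) - 4\right)^{2} = \left(\left(-18 + 0\right) - 4\right)^{2} = \left(-18 - 4\right)^{2} = \left(-22\right)^{2} = 484$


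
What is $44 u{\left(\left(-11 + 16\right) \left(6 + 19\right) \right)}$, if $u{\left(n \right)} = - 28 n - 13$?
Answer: $-154572$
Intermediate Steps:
$u{\left(n \right)} = -13 - 28 n$
$44 u{\left(\left(-11 + 16\right) \left(6 + 19\right) \right)} = 44 \left(-13 - 28 \left(-11 + 16\right) \left(6 + 19\right)\right) = 44 \left(-13 - 28 \cdot 5 \cdot 25\right) = 44 \left(-13 - 3500\right) = 44 \left(-3513\right) = -154572$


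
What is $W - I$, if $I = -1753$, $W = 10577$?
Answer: $12330$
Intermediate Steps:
$W - I = 10577 - -1753 = 10577 + 1753 = 12330$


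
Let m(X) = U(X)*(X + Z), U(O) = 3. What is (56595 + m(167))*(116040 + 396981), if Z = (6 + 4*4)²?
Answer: 30036353508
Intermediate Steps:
Z = 484 (Z = (6 + 16)² = 22² = 484)
m(X) = 1452 + 3*X (m(X) = 3*(X + 484) = 3*(484 + X) = 1452 + 3*X)
(56595 + m(167))*(116040 + 396981) = (56595 + (1452 + 3*167))*(116040 + 396981) = (56595 + (1452 + 501))*513021 = (56595 + 1953)*513021 = 58548*513021 = 30036353508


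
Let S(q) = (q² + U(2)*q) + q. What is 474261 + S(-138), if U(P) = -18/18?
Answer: 493305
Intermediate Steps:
U(P) = -1 (U(P) = -18*1/18 = -1)
S(q) = q² (S(q) = (q² - q) + q = q²)
474261 + S(-138) = 474261 + (-138)² = 474261 + 19044 = 493305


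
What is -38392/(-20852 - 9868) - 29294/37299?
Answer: 22169647/47742720 ≈ 0.46436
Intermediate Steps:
-38392/(-20852 - 9868) - 29294/37299 = -38392/(-30720) - 29294*1/37299 = -38392*(-1/30720) - 29294/37299 = 4799/3840 - 29294/37299 = 22169647/47742720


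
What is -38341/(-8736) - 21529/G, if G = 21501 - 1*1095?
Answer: 99051517/29711136 ≈ 3.3338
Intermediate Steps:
G = 20406 (G = 21501 - 1095 = 20406)
-38341/(-8736) - 21529/G = -38341/(-8736) - 21529/20406 = -38341*(-1/8736) - 21529*1/20406 = 38341/8736 - 21529/20406 = 99051517/29711136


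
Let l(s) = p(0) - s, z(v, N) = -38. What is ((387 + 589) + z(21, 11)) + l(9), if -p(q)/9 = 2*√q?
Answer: 929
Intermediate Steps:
p(q) = -18*√q
l(s) = -s (l(s) = -18*√0 - s = -18*0 - s = 0 - s = -s)
((387 + 589) + z(21, 11)) + l(9) = ((387 + 589) - 38) - 1*9 = (976 - 38) - 9 = 938 - 9 = 929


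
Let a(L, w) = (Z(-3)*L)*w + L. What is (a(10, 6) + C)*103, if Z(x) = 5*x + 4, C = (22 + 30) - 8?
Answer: -62418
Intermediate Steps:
C = 44 (C = 52 - 8 = 44)
Z(x) = 4 + 5*x
a(L, w) = L - 11*L*w (a(L, w) = ((4 + 5*(-3))*L)*w + L = ((4 - 15)*L)*w + L = (-11*L)*w + L = -11*L*w + L = L - 11*L*w)
(a(10, 6) + C)*103 = (10*(1 - 11*6) + 44)*103 = (10*(1 - 66) + 44)*103 = (10*(-65) + 44)*103 = (-650 + 44)*103 = -606*103 = -62418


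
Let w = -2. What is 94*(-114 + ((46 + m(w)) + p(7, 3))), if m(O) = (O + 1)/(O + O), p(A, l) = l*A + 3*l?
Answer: -7097/2 ≈ -3548.5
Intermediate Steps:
p(A, l) = 3*l + A*l (p(A, l) = A*l + 3*l = 3*l + A*l)
m(O) = (1 + O)/(2*O) (m(O) = (1 + O)/((2*O)) = (1 + O)*(1/(2*O)) = (1 + O)/(2*O))
94*(-114 + ((46 + m(w)) + p(7, 3))) = 94*(-114 + ((46 + (½)*(1 - 2)/(-2)) + 3*(3 + 7))) = 94*(-114 + ((46 + (½)*(-½)*(-1)) + 3*10)) = 94*(-114 + ((46 + ¼) + 30)) = 94*(-114 + (185/4 + 30)) = 94*(-114 + 305/4) = 94*(-151/4) = -7097/2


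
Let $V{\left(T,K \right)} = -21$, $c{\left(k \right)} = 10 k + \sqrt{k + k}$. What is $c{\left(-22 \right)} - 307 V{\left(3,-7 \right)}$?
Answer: $6227 + 2 i \sqrt{11} \approx 6227.0 + 6.6332 i$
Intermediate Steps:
$c{\left(k \right)} = 10 k + \sqrt{2} \sqrt{k}$ ($c{\left(k \right)} = 10 k + \sqrt{2 k} = 10 k + \sqrt{2} \sqrt{k}$)
$c{\left(-22 \right)} - 307 V{\left(3,-7 \right)} = \left(10 \left(-22\right) + \sqrt{2} \sqrt{-22}\right) - -6447 = \left(-220 + \sqrt{2} i \sqrt{22}\right) + 6447 = \left(-220 + 2 i \sqrt{11}\right) + 6447 = 6227 + 2 i \sqrt{11}$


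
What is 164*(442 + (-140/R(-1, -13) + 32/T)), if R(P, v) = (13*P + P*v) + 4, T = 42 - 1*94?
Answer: 866412/13 ≈ 66647.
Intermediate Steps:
T = -52 (T = 42 - 94 = -52)
R(P, v) = 4 + 13*P + P*v
164*(442 + (-140/R(-1, -13) + 32/T)) = 164*(442 + (-140/(4 + 13*(-1) - 1*(-13)) + 32/(-52))) = 164*(442 + (-140/(4 - 13 + 13) + 32*(-1/52))) = 164*(442 + (-140/4 - 8/13)) = 164*(442 + (-140*1/4 - 8/13)) = 164*(442 + (-35 - 8/13)) = 164*(442 - 463/13) = 164*(5283/13) = 866412/13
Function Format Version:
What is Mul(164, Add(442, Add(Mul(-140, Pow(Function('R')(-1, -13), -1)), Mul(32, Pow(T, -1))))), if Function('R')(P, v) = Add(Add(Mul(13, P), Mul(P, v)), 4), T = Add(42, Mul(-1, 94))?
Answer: Rational(866412, 13) ≈ 66647.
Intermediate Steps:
T = -52 (T = Add(42, -94) = -52)
Function('R')(P, v) = Add(4, Mul(13, P), Mul(P, v))
Mul(164, Add(442, Add(Mul(-140, Pow(Function('R')(-1, -13), -1)), Mul(32, Pow(T, -1))))) = Mul(164, Add(442, Add(Mul(-140, Pow(Add(4, Mul(13, -1), Mul(-1, -13)), -1)), Mul(32, Pow(-52, -1))))) = Mul(164, Add(442, Add(Mul(-140, Pow(Add(4, -13, 13), -1)), Mul(32, Rational(-1, 52))))) = Mul(164, Add(442, Add(Mul(-140, Pow(4, -1)), Rational(-8, 13)))) = Mul(164, Add(442, Add(Mul(-140, Rational(1, 4)), Rational(-8, 13)))) = Mul(164, Add(442, Add(-35, Rational(-8, 13)))) = Mul(164, Add(442, Rational(-463, 13))) = Mul(164, Rational(5283, 13)) = Rational(866412, 13)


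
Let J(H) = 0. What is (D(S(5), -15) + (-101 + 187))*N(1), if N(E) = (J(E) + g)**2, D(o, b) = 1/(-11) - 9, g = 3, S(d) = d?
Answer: 7614/11 ≈ 692.18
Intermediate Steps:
D(o, b) = -100/11 (D(o, b) = -1/11 - 9 = -100/11)
N(E) = 9 (N(E) = (0 + 3)**2 = 3**2 = 9)
(D(S(5), -15) + (-101 + 187))*N(1) = (-100/11 + (-101 + 187))*9 = (-100/11 + 86)*9 = (846/11)*9 = 7614/11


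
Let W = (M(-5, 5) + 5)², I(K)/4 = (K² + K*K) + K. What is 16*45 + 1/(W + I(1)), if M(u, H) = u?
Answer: 8641/12 ≈ 720.08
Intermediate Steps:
I(K) = 4*K + 8*K² (I(K) = 4*((K² + K*K) + K) = 4*((K² + K²) + K) = 4*(2*K² + K) = 4*(K + 2*K²) = 4*K + 8*K²)
W = 0 (W = (-5 + 5)² = 0² = 0)
16*45 + 1/(W + I(1)) = 16*45 + 1/(0 + 4*1*(1 + 2*1)) = 720 + 1/(0 + 4*1*(1 + 2)) = 720 + 1/(0 + 4*1*3) = 720 + 1/(0 + 12) = 720 + 1/12 = 8641/12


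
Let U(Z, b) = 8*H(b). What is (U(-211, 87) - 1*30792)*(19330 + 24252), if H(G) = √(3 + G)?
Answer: -1341976944 + 1045968*√10 ≈ -1.3387e+9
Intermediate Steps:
U(Z, b) = 8*√(3 + b)
(U(-211, 87) - 1*30792)*(19330 + 24252) = (8*√(3 + 87) - 1*30792)*(19330 + 24252) = (8*√90 - 30792)*43582 = (8*(3*√10) - 30792)*43582 = (24*√10 - 30792)*43582 = (-30792 + 24*√10)*43582 = -1341976944 + 1045968*√10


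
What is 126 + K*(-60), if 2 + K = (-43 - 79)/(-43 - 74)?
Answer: 7154/39 ≈ 183.44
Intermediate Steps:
K = -112/117 (K = -2 + (-43 - 79)/(-43 - 74) = -2 - 122/(-117) = -2 - 122*(-1/117) = -2 + 122/117 = -112/117 ≈ -0.95726)
126 + K*(-60) = 126 - 112/117*(-60) = 126 + 2240/39 = 7154/39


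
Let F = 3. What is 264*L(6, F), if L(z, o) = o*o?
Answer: 2376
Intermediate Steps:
L(z, o) = o**2
264*L(6, F) = 264*3**2 = 264*9 = 2376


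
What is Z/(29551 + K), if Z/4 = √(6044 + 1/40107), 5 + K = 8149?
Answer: 4*√9722205877863/1511833365 ≈ 0.0082497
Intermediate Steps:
K = 8144 (K = -5 + 8149 = 8144)
Z = 4*√9722205877863/40107 (Z = 4*√(6044 + 1/40107) = 4*√(242406709/40107) = 4*(√9722205877863/40107) = 4*√9722205877863/40107 ≈ 310.97)
Z/(29551 + K) = (4*√9722205877863/40107)/(29551 + 8144) = (4*√9722205877863/40107)/37695 = (4*√9722205877863/40107)*(1/37695) = 4*√9722205877863/1511833365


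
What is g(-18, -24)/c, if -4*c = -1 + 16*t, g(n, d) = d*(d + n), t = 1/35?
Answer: 141120/19 ≈ 7427.4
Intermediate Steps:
t = 1/35 ≈ 0.028571
c = 19/140 (c = -(-1 + 16*(1/35))/4 = -(-1 + 16/35)/4 = -¼*(-19/35) = 19/140 ≈ 0.13571)
g(-18, -24)/c = (-24*(-24 - 18))/(19/140) = -24*(-42)*(140/19) = 1008*(140/19) = 141120/19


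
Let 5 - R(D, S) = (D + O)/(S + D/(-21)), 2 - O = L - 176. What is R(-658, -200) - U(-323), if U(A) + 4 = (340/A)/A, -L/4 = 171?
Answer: 15846811/1552661 ≈ 10.206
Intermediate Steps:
L = -684 (L = -4*171 = -684)
O = 862 (O = 2 - (-684 - 176) = 2 - 1*(-860) = 2 + 860 = 862)
U(A) = -4 + 340/A**2 (U(A) = -4 + (340/A)/A = -4 + 340/A**2)
R(D, S) = 5 - (862 + D)/(S - D/21) (R(D, S) = 5 - (D + 862)/(S + D/(-21)) = 5 - (862 + D)/(S + D*(-1/21)) = 5 - (862 + D)/(S - D/21))
R(-658, -200) - U(-323) = (18102 - 105*(-200) + 26*(-658))/(-658 - 21*(-200)) - (-4 + 340/(-323)**2) = (18102 + 21000 - 17108)/(-658 + 4200) - (-4 + 340*(1/104329)) = 21994/3542 - (-4 + 20/6137) = (1/3542)*21994 - 1*(-24528/6137) = 1571/253 + 24528/6137 = 15846811/1552661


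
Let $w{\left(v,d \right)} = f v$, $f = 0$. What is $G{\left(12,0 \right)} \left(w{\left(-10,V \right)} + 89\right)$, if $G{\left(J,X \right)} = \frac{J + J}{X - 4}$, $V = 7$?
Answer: $-534$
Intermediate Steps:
$G{\left(J,X \right)} = \frac{2 J}{-4 + X}$
$w{\left(v,d \right)} = 0$ ($w{\left(v,d \right)} = 0 v = 0$)
$G{\left(12,0 \right)} \left(w{\left(-10,V \right)} + 89\right) = 2 \cdot 12 \frac{1}{-4 + 0} \left(0 + 89\right) = 2 \cdot 12 \frac{1}{-4} \cdot 89 = 2 \cdot 12 \left(- \frac{1}{4}\right) 89 = \left(-6\right) 89 = -534$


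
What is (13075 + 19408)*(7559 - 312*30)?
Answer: -58501883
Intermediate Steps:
(13075 + 19408)*(7559 - 312*30) = 32483*(7559 - 9360) = 32483*(-1801) = -58501883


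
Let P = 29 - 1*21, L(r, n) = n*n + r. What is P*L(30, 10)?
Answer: 1040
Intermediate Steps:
L(r, n) = r + n² (L(r, n) = n² + r = r + n²)
P = 8 (P = 29 - 21 = 8)
P*L(30, 10) = 8*(30 + 10²) = 8*(30 + 100) = 8*130 = 1040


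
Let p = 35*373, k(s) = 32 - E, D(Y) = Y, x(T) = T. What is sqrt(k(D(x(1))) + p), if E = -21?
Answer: 2*sqrt(3277) ≈ 114.49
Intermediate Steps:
k(s) = 53 (k(s) = 32 - 1*(-21) = 32 + 21 = 53)
p = 13055
sqrt(k(D(x(1))) + p) = sqrt(53 + 13055) = sqrt(13108) = 2*sqrt(3277)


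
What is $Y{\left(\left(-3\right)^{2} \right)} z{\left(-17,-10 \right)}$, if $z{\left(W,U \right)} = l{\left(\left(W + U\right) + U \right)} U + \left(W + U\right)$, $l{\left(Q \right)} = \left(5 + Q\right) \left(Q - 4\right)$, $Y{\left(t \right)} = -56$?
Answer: $736232$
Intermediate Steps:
$l{\left(Q \right)} = \left(-4 + Q\right) \left(5 + Q\right)$ ($l{\left(Q \right)} = \left(5 + Q\right) \left(-4 + Q\right) = \left(-4 + Q\right) \left(5 + Q\right)$)
$z{\left(W,U \right)} = U + W + U \left(-20 + W + \left(W + 2 U\right)^{2} + 2 U\right)$ ($z{\left(W,U \right)} = \left(-20 + \left(\left(W + U\right) + U\right) + \left(\left(W + U\right) + U\right)^{2}\right) U + \left(W + U\right) = \left(-20 + \left(\left(U + W\right) + U\right) + \left(\left(U + W\right) + U\right)^{2}\right) U + \left(U + W\right) = \left(-20 + \left(W + 2 U\right) + \left(W + 2 U\right)^{2}\right) U + \left(U + W\right) = \left(-20 + W + \left(W + 2 U\right)^{2} + 2 U\right) U + \left(U + W\right) = U \left(-20 + W + \left(W + 2 U\right)^{2} + 2 U\right) + \left(U + W\right) = U + W + U \left(-20 + W + \left(W + 2 U\right)^{2} + 2 U\right)$)
$Y{\left(\left(-3\right)^{2} \right)} z{\left(-17,-10 \right)} = - 56 \left(-10 - 17 - 10 \left(-20 - 17 + \left(-17 + 2 \left(-10\right)\right)^{2} + 2 \left(-10\right)\right)\right) = - 56 \left(-10 - 17 - 10 \left(-20 - 17 + \left(-17 - 20\right)^{2} - 20\right)\right) = - 56 \left(-10 - 17 - 10 \left(-20 - 17 + \left(-37\right)^{2} - 20\right)\right) = - 56 \left(-10 - 17 - 10 \left(-20 - 17 + 1369 - 20\right)\right) = - 56 \left(-10 - 17 - 13120\right) = \left(-56\right) \left(-13147\right) = 736232$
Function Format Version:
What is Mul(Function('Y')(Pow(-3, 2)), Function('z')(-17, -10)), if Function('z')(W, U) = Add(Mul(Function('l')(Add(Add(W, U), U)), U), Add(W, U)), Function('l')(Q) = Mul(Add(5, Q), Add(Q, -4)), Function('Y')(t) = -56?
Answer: 736232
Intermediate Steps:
Function('l')(Q) = Mul(Add(-4, Q), Add(5, Q)) (Function('l')(Q) = Mul(Add(5, Q), Add(-4, Q)) = Mul(Add(-4, Q), Add(5, Q)))
Function('z')(W, U) = Add(U, W, Mul(U, Add(-20, W, Pow(Add(W, Mul(2, U)), 2), Mul(2, U)))) (Function('z')(W, U) = Add(Mul(Add(-20, Add(Add(W, U), U), Pow(Add(Add(W, U), U), 2)), U), Add(W, U)) = Add(Mul(Add(-20, Add(Add(U, W), U), Pow(Add(Add(U, W), U), 2)), U), Add(U, W)) = Add(Mul(Add(-20, Add(W, Mul(2, U)), Pow(Add(W, Mul(2, U)), 2)), U), Add(U, W)) = Add(Mul(Add(-20, W, Pow(Add(W, Mul(2, U)), 2), Mul(2, U)), U), Add(U, W)) = Add(Mul(U, Add(-20, W, Pow(Add(W, Mul(2, U)), 2), Mul(2, U))), Add(U, W)) = Add(U, W, Mul(U, Add(-20, W, Pow(Add(W, Mul(2, U)), 2), Mul(2, U)))))
Mul(Function('Y')(Pow(-3, 2)), Function('z')(-17, -10)) = Mul(-56, Add(-10, -17, Mul(-10, Add(-20, -17, Pow(Add(-17, Mul(2, -10)), 2), Mul(2, -10))))) = Mul(-56, Add(-10, -17, Mul(-10, Add(-20, -17, Pow(Add(-17, -20), 2), -20)))) = Mul(-56, Add(-10, -17, Mul(-10, Add(-20, -17, Pow(-37, 2), -20)))) = Mul(-56, Add(-10, -17, Mul(-10, Add(-20, -17, 1369, -20)))) = Mul(-56, Add(-10, -17, Mul(-10, 1312))) = Mul(-56, Add(-10, -17, -13120)) = Mul(-56, -13147) = 736232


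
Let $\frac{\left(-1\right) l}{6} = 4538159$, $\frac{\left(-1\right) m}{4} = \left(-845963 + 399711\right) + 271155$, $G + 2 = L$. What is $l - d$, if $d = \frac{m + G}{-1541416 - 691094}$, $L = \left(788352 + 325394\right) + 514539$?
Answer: $- \frac{60788909765869}{2232510} \approx -2.7229 \cdot 10^{7}$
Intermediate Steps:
$L = 1628285$ ($L = 1113746 + 514539 = 1628285$)
$G = 1628283$ ($G = -2 + 1628285 = 1628283$)
$m = 700388$ ($m = - 4 \left(\left(-845963 + 399711\right) + 271155\right) = - 4 \left(-446252 + 271155\right) = \left(-4\right) \left(-175097\right) = 700388$)
$l = -27228954$ ($l = \left(-6\right) 4538159 = -27228954$)
$d = - \frac{2328671}{2232510}$ ($d = \frac{700388 + 1628283}{-1541416 - 691094} = \frac{2328671}{-2232510} = 2328671 \left(- \frac{1}{2232510}\right) = - \frac{2328671}{2232510} \approx -1.0431$)
$l - d = -27228954 - - \frac{2328671}{2232510} = -27228954 + \frac{2328671}{2232510} = - \frac{60788909765869}{2232510}$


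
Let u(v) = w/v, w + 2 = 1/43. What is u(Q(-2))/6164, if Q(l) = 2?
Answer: -85/530104 ≈ -0.00016035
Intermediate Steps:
w = -85/43 (w = -2 + 1/43 = -85/43 ≈ -1.9767)
u(v) = -85/(43*v)
u(Q(-2))/6164 = -85/43/2/6164 = -85/43*½*(1/6164) = -85/86*1/6164 = -85/530104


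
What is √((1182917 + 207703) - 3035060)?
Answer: 14*I*√8390 ≈ 1282.4*I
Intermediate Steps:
√((1182917 + 207703) - 3035060) = √(1390620 - 3035060) = √(-1644440) = 14*I*√8390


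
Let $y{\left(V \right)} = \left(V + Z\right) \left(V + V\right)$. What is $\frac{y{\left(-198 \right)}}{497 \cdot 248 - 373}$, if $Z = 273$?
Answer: $- \frac{9900}{40961} \approx -0.24169$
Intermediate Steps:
$y{\left(V \right)} = 2 V \left(273 + V\right)$ ($y{\left(V \right)} = \left(V + 273\right) \left(V + V\right) = \left(273 + V\right) 2 V = 2 V \left(273 + V\right)$)
$\frac{y{\left(-198 \right)}}{497 \cdot 248 - 373} = \frac{2 \left(-198\right) \left(273 - 198\right)}{497 \cdot 248 - 373} = \frac{2 \left(-198\right) 75}{123256 - 373} = - \frac{29700}{122883} = \left(-29700\right) \frac{1}{122883} = - \frac{9900}{40961}$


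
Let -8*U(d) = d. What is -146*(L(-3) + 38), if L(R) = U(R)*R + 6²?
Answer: -42559/4 ≈ -10640.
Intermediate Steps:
U(d) = -d/8
L(R) = 36 - R²/8 (L(R) = (-R/8)*R + 6² = -R²/8 + 36 = 36 - R²/8)
-146*(L(-3) + 38) = -146*((36 - ⅛*(-3)²) + 38) = -146*((36 - ⅛*9) + 38) = -146*((36 - 9/8) + 38) = -146*(279/8 + 38) = -146*583/8 = -42559/4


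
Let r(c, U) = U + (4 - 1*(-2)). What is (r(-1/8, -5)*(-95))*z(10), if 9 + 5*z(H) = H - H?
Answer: 171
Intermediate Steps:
z(H) = -9/5 (z(H) = -9/5 + (H - H)/5 = -9/5 + (⅕)*0 = -9/5 + 0 = -9/5)
r(c, U) = 6 + U (r(c, U) = U + (4 + 2) = U + 6 = 6 + U)
(r(-1/8, -5)*(-95))*z(10) = ((6 - 5)*(-95))*(-9/5) = (1*(-95))*(-9/5) = -95*(-9/5) = 171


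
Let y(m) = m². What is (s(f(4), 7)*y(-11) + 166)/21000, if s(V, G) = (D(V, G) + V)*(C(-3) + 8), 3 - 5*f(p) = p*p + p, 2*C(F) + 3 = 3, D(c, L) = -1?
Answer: -3411/17500 ≈ -0.19491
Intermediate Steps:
C(F) = 0 (C(F) = -3/2 + (½)*3 = -3/2 + 3/2 = 0)
f(p) = ⅗ - p/5 - p²/5 (f(p) = ⅗ - (p*p + p)/5 = ⅗ - (p² + p)/5 = ⅗ - (p + p²)/5 = ⅗ + (-p/5 - p²/5) = ⅗ - p/5 - p²/5)
s(V, G) = -8 + 8*V (s(V, G) = (-1 + V)*(0 + 8) = (-1 + V)*8 = -8 + 8*V)
(s(f(4), 7)*y(-11) + 166)/21000 = ((-8 + 8*(⅗ - ⅕*4 - ⅕*4²))*(-11)² + 166)/21000 = ((-8 + 8*(⅗ - ⅘ - ⅕*16))*121 + 166)*(1/21000) = ((-8 + 8*(⅗ - ⅘ - 16/5))*121 + 166)*(1/21000) = ((-8 + 8*(-17/5))*121 + 166)*(1/21000) = ((-8 - 136/5)*121 + 166)*(1/21000) = (-176/5*121 + 166)*(1/21000) = (-21296/5 + 166)*(1/21000) = -20466/5*1/21000 = -3411/17500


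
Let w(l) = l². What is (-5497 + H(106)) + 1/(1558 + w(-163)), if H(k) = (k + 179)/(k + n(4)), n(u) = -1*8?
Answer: -15144167369/2756446 ≈ -5494.1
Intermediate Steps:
n(u) = -8
H(k) = (179 + k)/(-8 + k) (H(k) = (k + 179)/(k - 8) = (179 + k)/(-8 + k))
(-5497 + H(106)) + 1/(1558 + w(-163)) = (-5497 + (179 + 106)/(-8 + 106)) + 1/(1558 + (-163)²) = (-5497 + 285/98) + 1/(1558 + 26569) = (-5497 + (1/98)*285) + 1/28127 = (-5497 + 285/98) + 1/28127 = -538421/98 + 1/28127 = -15144167369/2756446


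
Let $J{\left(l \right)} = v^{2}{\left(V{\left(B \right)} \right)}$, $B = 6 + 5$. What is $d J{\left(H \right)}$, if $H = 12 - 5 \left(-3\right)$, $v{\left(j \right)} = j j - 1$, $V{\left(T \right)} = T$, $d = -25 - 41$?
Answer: $-950400$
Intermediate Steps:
$d = -66$ ($d = -25 - 41 = -66$)
$B = 11$
$v{\left(j \right)} = -1 + j^{2}$ ($v{\left(j \right)} = j^{2} - 1 = -1 + j^{2}$)
$H = 27$ ($H = 12 - -15 = 12 + 15 = 27$)
$J{\left(l \right)} = 14400$ ($J{\left(l \right)} = \left(-1 + 11^{2}\right)^{2} = \left(-1 + 121\right)^{2} = 120^{2} = 14400$)
$d J{\left(H \right)} = \left(-66\right) 14400 = -950400$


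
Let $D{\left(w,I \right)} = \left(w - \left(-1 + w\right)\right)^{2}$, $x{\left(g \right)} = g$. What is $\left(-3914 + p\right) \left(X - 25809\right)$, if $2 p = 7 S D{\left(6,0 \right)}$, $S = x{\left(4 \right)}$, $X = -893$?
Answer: $104137800$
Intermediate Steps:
$D{\left(w,I \right)} = 1$ ($D{\left(w,I \right)} = 1^{2} = 1$)
$S = 4$
$p = 14$ ($p = \frac{7 \cdot 4 \cdot 1}{2} = \frac{28 \cdot 1}{2} = \frac{1}{2} \cdot 28 = 14$)
$\left(-3914 + p\right) \left(X - 25809\right) = \left(-3914 + 14\right) \left(-893 - 25809\right) = - 3900 \left(-893 - 25809\right) = \left(-3900\right) \left(-26702\right) = 104137800$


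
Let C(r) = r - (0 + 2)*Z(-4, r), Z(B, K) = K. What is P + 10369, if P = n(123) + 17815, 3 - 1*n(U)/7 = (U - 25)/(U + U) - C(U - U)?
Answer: 3468872/123 ≈ 28202.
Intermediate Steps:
C(r) = -r (C(r) = r - (0 + 2)*r = r - 2*r = -r)
n(U) = 21 - 7*(-25 + U)/(2*U) (n(U) = 21 - 7*((U - 25)/(U + U) - (-1)*(U - U)) = 21 - 7*((-25 + U)/((2*U)) - (-1)*0) = 21 - 7*((-25 + U)*(1/(2*U)) - 1*0) = 21 - 7*((-25 + U)/(2*U) + 0) = 21 - 7*(-25 + U)/(2*U))
P = 2193485/123 (P = (35/2)*(5 + 123)/123 + 17815 = (35/2)*(1/123)*128 + 17815 = 2240/123 + 17815 = 2193485/123 ≈ 17833.)
P + 10369 = 2193485/123 + 10369 = 3468872/123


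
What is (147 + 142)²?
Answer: 83521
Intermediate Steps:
(147 + 142)² = 289² = 83521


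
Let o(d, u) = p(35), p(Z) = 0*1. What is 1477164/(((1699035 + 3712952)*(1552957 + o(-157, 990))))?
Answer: 1477164/8404583095559 ≈ 1.7576e-7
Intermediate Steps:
p(Z) = 0
o(d, u) = 0
1477164/(((1699035 + 3712952)*(1552957 + o(-157, 990)))) = 1477164/(((1699035 + 3712952)*(1552957 + 0))) = 1477164/((5411987*1552957)) = 1477164/8404583095559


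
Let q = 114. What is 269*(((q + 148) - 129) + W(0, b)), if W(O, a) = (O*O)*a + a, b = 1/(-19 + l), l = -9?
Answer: 1001487/28 ≈ 35767.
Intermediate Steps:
b = -1/28 (b = 1/(-19 - 9) = 1/(-28) = -1/28 ≈ -0.035714)
W(O, a) = a + a*O² (W(O, a) = O²*a + a = a*O² + a = a + a*O²)
269*(((q + 148) - 129) + W(0, b)) = 269*(((114 + 148) - 129) - (1 + 0²)/28) = 269*((262 - 129) - (1 + 0)/28) = 269*(133 - 1/28*1) = 269*(133 - 1/28) = 269*(3723/28) = 1001487/28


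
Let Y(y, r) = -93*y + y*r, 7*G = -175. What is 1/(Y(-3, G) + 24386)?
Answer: 1/24740 ≈ 4.0420e-5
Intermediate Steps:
G = -25 (G = (1/7)*(-175) = -25)
Y(y, r) = -93*y + r*y
1/(Y(-3, G) + 24386) = 1/(-3*(-93 - 25) + 24386) = 1/(-3*(-118) + 24386) = 1/(354 + 24386) = 1/24740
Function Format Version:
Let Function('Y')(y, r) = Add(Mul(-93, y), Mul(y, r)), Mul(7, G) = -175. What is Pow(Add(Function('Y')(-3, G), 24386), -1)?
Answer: Rational(1, 24740) ≈ 4.0420e-5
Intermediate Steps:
G = -25 (G = Mul(Rational(1, 7), -175) = -25)
Function('Y')(y, r) = Add(Mul(-93, y), Mul(r, y))
Pow(Add(Function('Y')(-3, G), 24386), -1) = Pow(Add(Mul(-3, Add(-93, -25)), 24386), -1) = Pow(Add(Mul(-3, -118), 24386), -1) = Pow(Add(354, 24386), -1) = Pow(24740, -1) = Rational(1, 24740)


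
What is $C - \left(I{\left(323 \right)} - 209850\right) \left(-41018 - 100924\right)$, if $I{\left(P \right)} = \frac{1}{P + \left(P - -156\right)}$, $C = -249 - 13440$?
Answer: $- \frac{11944403427018}{401} \approx -2.9787 \cdot 10^{10}$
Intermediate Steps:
$C = -13689$ ($C = -249 - 13440 = -13689$)
$I{\left(P \right)} = \frac{1}{156 + 2 P}$ ($I{\left(P \right)} = \frac{1}{P + \left(P + 156\right)} = \frac{1}{P + \left(156 + P\right)} = \frac{1}{156 + 2 P}$)
$C - \left(I{\left(323 \right)} - 209850\right) \left(-41018 - 100924\right) = -13689 - \left(\frac{1}{2 \left(78 + 323\right)} - 209850\right) \left(-41018 - 100924\right) = -13689 - \left(\frac{1}{2 \cdot 401} - 209850\right) \left(-141942\right) = -13689 - \left(\frac{1}{2} \cdot \frac{1}{401} - 209850\right) \left(-141942\right) = -13689 - \left(\frac{1}{802} - 209850\right) \left(-141942\right) = -13689 - \left(- \frac{168299699}{802}\right) \left(-141942\right) = -13689 - \frac{11944397937729}{401} = - \frac{11944403427018}{401}$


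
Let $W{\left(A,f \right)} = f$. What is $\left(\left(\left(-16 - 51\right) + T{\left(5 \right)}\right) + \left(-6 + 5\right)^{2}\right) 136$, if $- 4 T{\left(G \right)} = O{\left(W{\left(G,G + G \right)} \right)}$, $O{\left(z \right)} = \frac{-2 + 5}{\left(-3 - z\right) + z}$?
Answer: $-8942$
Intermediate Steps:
$O{\left(z \right)} = -1$ ($O{\left(z \right)} = \frac{3}{-3} = 3 \left(- \frac{1}{3}\right) = -1$)
$T{\left(G \right)} = \frac{1}{4}$ ($T{\left(G \right)} = \left(- \frac{1}{4}\right) \left(-1\right) = \frac{1}{4}$)
$\left(\left(\left(-16 - 51\right) + T{\left(5 \right)}\right) + \left(-6 + 5\right)^{2}\right) 136 = \left(\left(\left(-16 - 51\right) + \frac{1}{4}\right) + \left(-6 + 5\right)^{2}\right) 136 = \left(\left(-67 + \frac{1}{4}\right) + \left(-1\right)^{2}\right) 136 = \left(- \frac{267}{4} + 1\right) 136 = \left(- \frac{263}{4}\right) 136 = -8942$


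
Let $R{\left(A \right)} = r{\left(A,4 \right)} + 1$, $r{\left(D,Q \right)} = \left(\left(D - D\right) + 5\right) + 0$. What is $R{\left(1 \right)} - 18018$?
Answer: $-18012$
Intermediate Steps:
$r{\left(D,Q \right)} = 5$ ($r{\left(D,Q \right)} = \left(0 + 5\right) + 0 = 5 + 0 = 5$)
$R{\left(A \right)} = 6$ ($R{\left(A \right)} = 5 + 1 = 6$)
$R{\left(1 \right)} - 18018 = 6 - 18018 = -18012$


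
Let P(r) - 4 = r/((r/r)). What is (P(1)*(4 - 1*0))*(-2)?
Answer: -40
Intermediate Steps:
P(r) = 4 + r (P(r) = 4 + r/((r/r)) = 4 + r/1 = 4 + r*1 = 4 + r)
(P(1)*(4 - 1*0))*(-2) = ((4 + 1)*(4 - 1*0))*(-2) = (5*(4 + 0))*(-2) = (5*4)*(-2) = 20*(-2) = -40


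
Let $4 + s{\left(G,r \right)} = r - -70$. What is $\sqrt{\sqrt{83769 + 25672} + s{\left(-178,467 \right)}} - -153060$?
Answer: $153060 + \sqrt{533 + \sqrt{109441}} \approx 1.5309 \cdot 10^{5}$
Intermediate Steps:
$s{\left(G,r \right)} = 66 + r$ ($s{\left(G,r \right)} = -4 + \left(r - -70\right) = -4 + \left(r + 70\right) = -4 + \left(70 + r\right) = 66 + r$)
$\sqrt{\sqrt{83769 + 25672} + s{\left(-178,467 \right)}} - -153060 = \sqrt{\sqrt{83769 + 25672} + \left(66 + 467\right)} - -153060 = \sqrt{\sqrt{109441} + 533} + 153060 = \sqrt{533 + \sqrt{109441}} + 153060 = 153060 + \sqrt{533 + \sqrt{109441}}$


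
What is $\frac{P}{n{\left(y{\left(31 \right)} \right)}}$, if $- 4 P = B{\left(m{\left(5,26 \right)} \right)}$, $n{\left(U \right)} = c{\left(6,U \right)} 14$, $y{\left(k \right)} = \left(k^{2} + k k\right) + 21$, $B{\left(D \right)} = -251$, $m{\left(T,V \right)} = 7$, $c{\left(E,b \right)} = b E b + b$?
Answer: $\frac{251}{1268592472} \approx 1.9786 \cdot 10^{-7}$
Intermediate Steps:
$c{\left(E,b \right)} = b + E b^{2}$ ($c{\left(E,b \right)} = E b b + b = E b^{2} + b = b + E b^{2}$)
$y{\left(k \right)} = 21 + 2 k^{2}$ ($y{\left(k \right)} = \left(k^{2} + k^{2}\right) + 21 = 2 k^{2} + 21 = 21 + 2 k^{2}$)
$n{\left(U \right)} = 14 U \left(1 + 6 U\right)$ ($n{\left(U \right)} = U \left(1 + 6 U\right) 14 = 14 U \left(1 + 6 U\right)$)
$P = \frac{251}{4}$ ($P = \left(- \frac{1}{4}\right) \left(-251\right) = \frac{251}{4} \approx 62.75$)
$\frac{P}{n{\left(y{\left(31 \right)} \right)}} = \frac{251}{4 \cdot 14 \left(21 + 2 \cdot 31^{2}\right) \left(1 + 6 \left(21 + 2 \cdot 31^{2}\right)\right)} = \frac{251}{4 \cdot 14 \left(21 + 2 \cdot 961\right) \left(1 + 6 \left(21 + 2 \cdot 961\right)\right)} = \frac{251}{4 \cdot 14 \left(21 + 1922\right) \left(1 + 6 \left(21 + 1922\right)\right)} = \frac{251}{4 \cdot 14 \cdot 1943 \left(1 + 6 \cdot 1943\right)} = \frac{251}{4 \cdot 14 \cdot 1943 \left(1 + 11658\right)} = \frac{251}{4 \cdot 14 \cdot 1943 \cdot 11659} = \frac{251}{4 \cdot 317148118} = \frac{251}{4} \cdot \frac{1}{317148118} = \frac{251}{1268592472}$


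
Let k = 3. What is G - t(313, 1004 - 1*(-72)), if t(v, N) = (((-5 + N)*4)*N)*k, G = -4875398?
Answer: -18704150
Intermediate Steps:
t(v, N) = 3*N*(-20 + 4*N) (t(v, N) = (((-5 + N)*4)*N)*3 = ((-20 + 4*N)*N)*3 = (N*(-20 + 4*N))*3 = 3*N*(-20 + 4*N))
G - t(313, 1004 - 1*(-72)) = -4875398 - 12*(1004 - 1*(-72))*(-5 + (1004 - 1*(-72))) = -4875398 - 12*(1004 + 72)*(-5 + (1004 + 72)) = -4875398 - 12*1076*(-5 + 1076) = -4875398 - 12*1076*1071 = -4875398 - 1*13828752 = -4875398 - 13828752 = -18704150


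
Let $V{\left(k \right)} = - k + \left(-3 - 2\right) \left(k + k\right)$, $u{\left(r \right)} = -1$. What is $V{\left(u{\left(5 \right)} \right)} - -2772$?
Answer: $2783$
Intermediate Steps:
$V{\left(k \right)} = - 11 k$ ($V{\left(k \right)} = - k - 5 \cdot 2 k = - k - 10 k = - 11 k$)
$V{\left(u{\left(5 \right)} \right)} - -2772 = \left(-11\right) \left(-1\right) - -2772 = 11 + 2772 = 2783$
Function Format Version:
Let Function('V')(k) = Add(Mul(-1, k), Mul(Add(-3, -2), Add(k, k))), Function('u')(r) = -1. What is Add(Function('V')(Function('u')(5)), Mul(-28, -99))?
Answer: 2783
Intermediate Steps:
Function('V')(k) = Mul(-11, k) (Function('V')(k) = Add(Mul(-1, k), Mul(-5, Mul(2, k))) = Add(Mul(-1, k), Mul(-10, k)) = Mul(-11, k))
Add(Function('V')(Function('u')(5)), Mul(-28, -99)) = Add(Mul(-11, -1), Mul(-28, -99)) = Add(11, 2772) = 2783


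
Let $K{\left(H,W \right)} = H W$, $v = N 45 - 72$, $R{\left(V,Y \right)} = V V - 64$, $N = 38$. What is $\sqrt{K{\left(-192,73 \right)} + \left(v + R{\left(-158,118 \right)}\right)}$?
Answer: $\sqrt{12522} \approx 111.9$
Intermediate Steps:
$R{\left(V,Y \right)} = -64 + V^{2}$ ($R{\left(V,Y \right)} = V^{2} - 64 = -64 + V^{2}$)
$v = 1638$ ($v = 38 \cdot 45 - 72 = 1710 - 72 = 1638$)
$\sqrt{K{\left(-192,73 \right)} + \left(v + R{\left(-158,118 \right)}\right)} = \sqrt{\left(-192\right) 73 + \left(1638 - \left(64 - \left(-158\right)^{2}\right)\right)} = \sqrt{-14016 + \left(1638 + \left(-64 + 24964\right)\right)} = \sqrt{-14016 + \left(1638 + 24900\right)} = \sqrt{-14016 + 26538} = \sqrt{12522}$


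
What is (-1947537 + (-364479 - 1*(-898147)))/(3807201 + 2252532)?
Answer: -1413869/6059733 ≈ -0.23332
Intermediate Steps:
(-1947537 + (-364479 - 1*(-898147)))/(3807201 + 2252532) = (-1947537 + (-364479 + 898147))/6059733 = (-1947537 + 533668)*(1/6059733) = -1413869*1/6059733 = -1413869/6059733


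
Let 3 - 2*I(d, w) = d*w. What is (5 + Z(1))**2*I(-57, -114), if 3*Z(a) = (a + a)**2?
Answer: -781565/6 ≈ -1.3026e+5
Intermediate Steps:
I(d, w) = 3/2 - d*w/2
Z(a) = 4*a**2/3 (Z(a) = (a + a)**2/3 = (2*a)**2/3 = (4*a**2)/3 = 4*a**2/3)
(5 + Z(1))**2*I(-57, -114) = (5 + (4/3)*1**2)**2*(3/2 - 1/2*(-57)*(-114)) = (5 + (4/3)*1)**2*(3/2 - 3249) = (5 + 4/3)**2*(-6495/2) = (19/3)**2*(-6495/2) = (361/9)*(-6495/2) = -781565/6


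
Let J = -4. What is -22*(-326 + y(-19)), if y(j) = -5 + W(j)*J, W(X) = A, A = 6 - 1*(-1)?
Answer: 7898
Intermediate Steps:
A = 7 (A = 6 + 1 = 7)
W(X) = 7
y(j) = -33 (y(j) = -5 + 7*(-4) = -5 - 28 = -33)
-22*(-326 + y(-19)) = -22*(-326 - 33) = -22*(-359) = 7898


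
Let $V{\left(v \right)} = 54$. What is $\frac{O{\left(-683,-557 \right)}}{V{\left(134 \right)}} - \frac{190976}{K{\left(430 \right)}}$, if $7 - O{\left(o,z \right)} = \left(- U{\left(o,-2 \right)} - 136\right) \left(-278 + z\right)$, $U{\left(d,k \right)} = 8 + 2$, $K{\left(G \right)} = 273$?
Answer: $- \frac{14530741}{4914} \approx -2957.0$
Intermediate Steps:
$U{\left(d,k \right)} = 10$
$O{\left(o,z \right)} = -40581 + 146 z$ ($O{\left(o,z \right)} = 7 - \left(\left(-1\right) 10 - 136\right) \left(-278 + z\right) = 7 - \left(-10 - 136\right) \left(-278 + z\right) = 7 - - 146 \left(-278 + z\right) = 7 - \left(40588 - 146 z\right) = 7 + \left(-40588 + 146 z\right) = -40581 + 146 z$)
$\frac{O{\left(-683,-557 \right)}}{V{\left(134 \right)}} - \frac{190976}{K{\left(430 \right)}} = \frac{-40581 + 146 \left(-557\right)}{54} - \frac{190976}{273} = \left(-40581 - 81322\right) \frac{1}{54} - \frac{190976}{273} = \left(-121903\right) \frac{1}{54} - \frac{190976}{273} = - \frac{121903}{54} - \frac{190976}{273} = - \frac{14530741}{4914}$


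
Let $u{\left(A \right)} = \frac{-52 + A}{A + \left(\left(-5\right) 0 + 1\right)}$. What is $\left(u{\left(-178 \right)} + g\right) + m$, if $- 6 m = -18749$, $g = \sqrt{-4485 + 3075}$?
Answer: $\frac{1106651}{354} + i \sqrt{1410} \approx 3126.1 + 37.55 i$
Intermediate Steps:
$g = i \sqrt{1410}$ ($g = \sqrt{-1410} = i \sqrt{1410} \approx 37.55 i$)
$m = \frac{18749}{6}$ ($m = \left(- \frac{1}{6}\right) \left(-18749\right) = \frac{18749}{6} \approx 3124.8$)
$u{\left(A \right)} = \frac{-52 + A}{1 + A}$ ($u{\left(A \right)} = \frac{-52 + A}{A + \left(0 + 1\right)} = \frac{-52 + A}{A + 1} = \frac{-52 + A}{1 + A}$)
$\left(u{\left(-178 \right)} + g\right) + m = \left(\frac{-52 - 178}{1 - 178} + i \sqrt{1410}\right) + \frac{18749}{6} = \left(\frac{1}{-177} \left(-230\right) + i \sqrt{1410}\right) + \frac{18749}{6} = \left(\left(- \frac{1}{177}\right) \left(-230\right) + i \sqrt{1410}\right) + \frac{18749}{6} = \left(\frac{230}{177} + i \sqrt{1410}\right) + \frac{18749}{6} = \frac{1106651}{354} + i \sqrt{1410}$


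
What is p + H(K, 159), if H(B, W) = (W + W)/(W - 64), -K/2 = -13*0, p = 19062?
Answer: 1811208/95 ≈ 19065.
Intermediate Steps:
K = 0 (K = -(-26)*0 = -2*0 = 0)
H(B, W) = 2*W/(-64 + W) (H(B, W) = (2*W)/(-64 + W) = 2*W/(-64 + W))
p + H(K, 159) = 19062 + 2*159/(-64 + 159) = 19062 + 2*159/95 = 19062 + 2*159*(1/95) = 19062 + 318/95 = 1811208/95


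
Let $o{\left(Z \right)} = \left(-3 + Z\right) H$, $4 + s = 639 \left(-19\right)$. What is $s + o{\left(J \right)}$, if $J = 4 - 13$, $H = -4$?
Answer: $-12097$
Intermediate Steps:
$s = -12145$ ($s = -4 + 639 \left(-19\right) = -4 - 12141 = -12145$)
$J = -9$ ($J = 4 - 13 = -9$)
$o{\left(Z \right)} = 12 - 4 Z$ ($o{\left(Z \right)} = \left(-3 + Z\right) \left(-4\right) = 12 - 4 Z$)
$s + o{\left(J \right)} = -12145 + \left(12 - -36\right) = -12145 + \left(12 + 36\right) = -12145 + 48 = -12097$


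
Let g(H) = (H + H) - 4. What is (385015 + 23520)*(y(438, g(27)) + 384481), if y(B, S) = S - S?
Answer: 157073945335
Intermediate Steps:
g(H) = -4 + 2*H (g(H) = 2*H - 4 = -4 + 2*H)
y(B, S) = 0
(385015 + 23520)*(y(438, g(27)) + 384481) = (385015 + 23520)*(0 + 384481) = 408535*384481 = 157073945335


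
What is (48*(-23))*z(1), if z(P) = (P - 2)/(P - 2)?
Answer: -1104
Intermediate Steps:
z(P) = 1 (z(P) = (-2 + P)/(-2 + P) = 1)
(48*(-23))*z(1) = (48*(-23))*1 = -1104*1 = -1104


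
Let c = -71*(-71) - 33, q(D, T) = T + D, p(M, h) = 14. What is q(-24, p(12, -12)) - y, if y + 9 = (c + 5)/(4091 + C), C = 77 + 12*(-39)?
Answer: -8713/3700 ≈ -2.3549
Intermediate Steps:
q(D, T) = D + T
C = -391 (C = 77 - 468 = -391)
c = 5008 (c = 5041 - 33 = 5008)
y = -28287/3700 (y = -9 + (5008 + 5)/(4091 - 391) = -9 + 5013/3700 = -28287/3700 ≈ -7.6451)
q(-24, p(12, -12)) - y = (-24 + 14) - 1*(-28287/3700) = -10 + 28287/3700 = -8713/3700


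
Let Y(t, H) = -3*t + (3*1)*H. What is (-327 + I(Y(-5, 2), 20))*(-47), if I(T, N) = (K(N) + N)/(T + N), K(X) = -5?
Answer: 629424/41 ≈ 15352.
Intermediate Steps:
Y(t, H) = -3*t + 3*H
I(T, N) = (-5 + N)/(N + T) (I(T, N) = (-5 + N)/(T + N) = (-5 + N)/(N + T))
(-327 + I(Y(-5, 2), 20))*(-47) = (-327 + (-5 + 20)/(20 + (-3*(-5) + 3*2)))*(-47) = (-327 + 15/(20 + (15 + 6)))*(-47) = (-327 + 15/(20 + 21))*(-47) = (-327 + 15/41)*(-47) = -13392/41*(-47) = 629424/41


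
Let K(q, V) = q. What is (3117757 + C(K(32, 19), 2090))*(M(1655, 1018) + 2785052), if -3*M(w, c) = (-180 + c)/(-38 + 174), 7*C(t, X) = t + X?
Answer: 12400685216343569/1428 ≈ 8.6840e+12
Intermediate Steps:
C(t, X) = X/7 + t/7 (C(t, X) = (t + X)/7 = (X + t)/7 = X/7 + t/7)
M(w, c) = 15/34 - c/408 (M(w, c) = -(-180 + c)/(3*(-38 + 174)) = -(-180 + c)/(3*136) = -(-45/34 + c/136)/3 = 15/34 - c/408)
(3117757 + C(K(32, 19), 2090))*(M(1655, 1018) + 2785052) = (3117757 + ((1/7)*2090 + (1/7)*32))*((15/34 - 1/408*1018) + 2785052) = (3117757 + (2090/7 + 32/7))*((15/34 - 509/204) + 2785052) = (3117757 + 2122/7)*(-419/204 + 2785052) = (21826421/7)*(568150189/204) = 12400685216343569/1428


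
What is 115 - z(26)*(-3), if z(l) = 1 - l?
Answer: 40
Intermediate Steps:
115 - z(26)*(-3) = 115 - (1 - 1*26)*(-3) = 115 - (1 - 26)*(-3) = 115 - (-25)*(-3) = 115 - 1*75 = 115 - 75 = 40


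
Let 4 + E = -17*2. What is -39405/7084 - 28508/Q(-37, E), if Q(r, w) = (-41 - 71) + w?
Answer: 98019961/531300 ≈ 184.49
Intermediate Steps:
E = -38 (E = -4 - 17*2 = -4 - 34 = -38)
Q(r, w) = -112 + w
-39405/7084 - 28508/Q(-37, E) = -39405/7084 - 28508/(-112 - 38) = -39405*1/7084 - 28508/(-150) = -39405/7084 - 28508*(-1/150) = -39405/7084 + 14254/75 = 98019961/531300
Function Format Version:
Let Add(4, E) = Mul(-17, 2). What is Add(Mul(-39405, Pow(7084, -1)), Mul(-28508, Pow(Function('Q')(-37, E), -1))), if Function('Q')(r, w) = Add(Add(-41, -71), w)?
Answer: Rational(98019961, 531300) ≈ 184.49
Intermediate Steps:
E = -38 (E = Add(-4, Mul(-17, 2)) = Add(-4, -34) = -38)
Function('Q')(r, w) = Add(-112, w)
Add(Mul(-39405, Pow(7084, -1)), Mul(-28508, Pow(Function('Q')(-37, E), -1))) = Add(Mul(-39405, Pow(7084, -1)), Mul(-28508, Pow(Add(-112, -38), -1))) = Add(Mul(-39405, Rational(1, 7084)), Mul(-28508, Pow(-150, -1))) = Add(Rational(-39405, 7084), Mul(-28508, Rational(-1, 150))) = Add(Rational(-39405, 7084), Rational(14254, 75)) = Rational(98019961, 531300)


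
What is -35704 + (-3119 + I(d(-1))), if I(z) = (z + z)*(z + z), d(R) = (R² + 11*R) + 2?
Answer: -38567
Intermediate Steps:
d(R) = 2 + R² + 11*R
I(z) = 4*z² (I(z) = (2*z)*(2*z) = 4*z²)
-35704 + (-3119 + I(d(-1))) = -35704 + (-3119 + 4*(2 + (-1)² + 11*(-1))²) = -35704 + (-3119 + 4*(2 + 1 - 11)²) = -35704 + (-3119 + 4*(-8)²) = -35704 + (-3119 + 4*64) = -35704 + (-3119 + 256) = -35704 - 2863 = -38567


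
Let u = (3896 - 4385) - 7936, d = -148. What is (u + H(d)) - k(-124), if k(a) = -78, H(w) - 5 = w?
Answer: -8490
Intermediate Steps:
H(w) = 5 + w
u = -8425 (u = -489 - 7936 = -8425)
(u + H(d)) - k(-124) = (-8425 + (5 - 148)) - 1*(-78) = (-8425 - 143) + 78 = -8568 + 78 = -8490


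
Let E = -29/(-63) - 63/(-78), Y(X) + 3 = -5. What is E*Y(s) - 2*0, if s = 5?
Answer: -8308/819 ≈ -10.144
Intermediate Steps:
Y(X) = -8 (Y(X) = -3 - 5 = -8)
E = 2077/1638 (E = -29*(-1/63) - 63*(-1/78) = 29/63 + 21/26 = 2077/1638 ≈ 1.2680)
E*Y(s) - 2*0 = (2077/1638)*(-8) - 2*0 = -8308/819 + 0 = -8308/819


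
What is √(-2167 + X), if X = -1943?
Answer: I*√4110 ≈ 64.109*I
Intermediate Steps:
√(-2167 + X) = √(-2167 - 1943) = √(-4110) = I*√4110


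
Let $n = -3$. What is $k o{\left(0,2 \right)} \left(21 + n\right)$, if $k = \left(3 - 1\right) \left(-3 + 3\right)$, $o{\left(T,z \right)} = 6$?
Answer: $0$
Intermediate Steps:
$k = 0$ ($k = 2 \cdot 0 = 0$)
$k o{\left(0,2 \right)} \left(21 + n\right) = 0 \cdot 6 \left(21 - 3\right) = 0 \cdot 18 = 0$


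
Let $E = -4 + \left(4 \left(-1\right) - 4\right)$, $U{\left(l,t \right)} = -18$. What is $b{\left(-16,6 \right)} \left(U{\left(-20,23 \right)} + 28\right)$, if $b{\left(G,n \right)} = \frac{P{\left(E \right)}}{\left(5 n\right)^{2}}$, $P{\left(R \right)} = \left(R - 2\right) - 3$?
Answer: $- \frac{17}{90} \approx -0.18889$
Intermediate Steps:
$E = -12$ ($E = -4 - 8 = -12$)
$P{\left(R \right)} = -5 + R$ ($P{\left(R \right)} = \left(-2 + R\right) - 3 = -5 + R$)
$b{\left(G,n \right)} = - \frac{17}{25 n^{2}}$ ($b{\left(G,n \right)} = \frac{-5 - 12}{\left(5 n\right)^{2}} = - \frac{17}{25 n^{2}}$)
$b{\left(-16,6 \right)} \left(U{\left(-20,23 \right)} + 28\right) = - \frac{17}{25 \cdot 36} \left(-18 + 28\right) = \left(- \frac{17}{25}\right) \frac{1}{36} \cdot 10 = \left(- \frac{17}{900}\right) 10 = - \frac{17}{90}$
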